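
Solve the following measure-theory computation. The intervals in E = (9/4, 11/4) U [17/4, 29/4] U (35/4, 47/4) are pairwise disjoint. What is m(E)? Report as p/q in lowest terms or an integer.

For pairwise disjoint intervals, m(union_i I_i) = sum_i m(I_i),
and m is invariant under swapping open/closed endpoints (single points have measure 0).
So m(E) = sum_i (b_i - a_i).
  I_1 has length 11/4 - 9/4 = 1/2.
  I_2 has length 29/4 - 17/4 = 3.
  I_3 has length 47/4 - 35/4 = 3.
Summing:
  m(E) = 1/2 + 3 + 3 = 13/2.

13/2


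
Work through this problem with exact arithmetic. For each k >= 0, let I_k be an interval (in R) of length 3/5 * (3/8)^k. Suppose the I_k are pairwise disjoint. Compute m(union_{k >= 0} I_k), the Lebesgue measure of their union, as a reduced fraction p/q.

By countable additivity of the Lebesgue measure on pairwise disjoint measurable sets,
  m(union_{k >= 0} I_k) = sum_{k >= 0} m(I_k) = sum_{k >= 0} a * r^k,
  with a = 3/5 and r = 3/8.
Since 0 < r = 3/8 < 1, the geometric series converges:
  sum_{k >= 0} a * r^k = a / (1 - r).
  = 3/5 / (1 - 3/8)
  = 3/5 / (5/8)
  = 24/25.

24/25


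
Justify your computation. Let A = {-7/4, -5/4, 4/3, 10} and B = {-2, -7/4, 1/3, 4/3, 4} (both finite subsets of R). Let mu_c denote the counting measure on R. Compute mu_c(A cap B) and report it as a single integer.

Counting measure on a finite set equals cardinality. mu_c(A cap B) = |A cap B| (elements appearing in both).
Enumerating the elements of A that also lie in B gives 2 element(s).
So mu_c(A cap B) = 2.

2


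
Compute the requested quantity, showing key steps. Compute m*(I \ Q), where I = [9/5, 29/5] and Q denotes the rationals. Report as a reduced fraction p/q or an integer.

The interval I = [9/5, 29/5] has m(I) = 29/5 - 9/5 = 4 (endpoints are measure-zero, so open/closed/half-open agree). Write I = (I cap Q) u (I \ Q). The rationals in I are countable, so m*(I cap Q) = 0 (cover each rational by intervals whose total length is arbitrarily small). By countable subadditivity m*(I) <= m*(I cap Q) + m*(I \ Q), hence m*(I \ Q) >= m(I) = 4. The reverse inequality m*(I \ Q) <= m*(I) = 4 is trivial since (I \ Q) is a subset of I. Therefore m*(I \ Q) = 4.

4


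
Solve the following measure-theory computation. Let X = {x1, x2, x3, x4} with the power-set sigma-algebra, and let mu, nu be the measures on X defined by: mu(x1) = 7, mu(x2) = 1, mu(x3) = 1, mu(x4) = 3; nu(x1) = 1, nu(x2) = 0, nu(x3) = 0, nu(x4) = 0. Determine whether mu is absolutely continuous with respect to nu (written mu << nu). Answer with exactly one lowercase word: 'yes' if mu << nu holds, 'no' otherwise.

mu << nu means: every nu-null measurable set is also mu-null; equivalently, for every atom x, if nu({x}) = 0 then mu({x}) = 0.
Checking each atom:
  x1: nu = 1 > 0 -> no constraint.
  x2: nu = 0, mu = 1 > 0 -> violates mu << nu.
  x3: nu = 0, mu = 1 > 0 -> violates mu << nu.
  x4: nu = 0, mu = 3 > 0 -> violates mu << nu.
The atom(s) x2, x3, x4 violate the condition (nu = 0 but mu > 0). Therefore mu is NOT absolutely continuous w.r.t. nu.

no


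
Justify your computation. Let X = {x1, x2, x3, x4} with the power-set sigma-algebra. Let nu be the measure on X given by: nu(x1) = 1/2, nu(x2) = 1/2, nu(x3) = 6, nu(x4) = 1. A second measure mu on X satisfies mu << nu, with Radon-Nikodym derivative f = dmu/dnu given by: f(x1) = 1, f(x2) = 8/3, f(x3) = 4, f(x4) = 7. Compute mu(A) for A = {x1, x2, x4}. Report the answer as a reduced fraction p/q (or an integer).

By the defining property of the Radon-Nikodym derivative, for every measurable set A,
  mu(A) = integral_A f dnu.
Since nu is a discrete measure concentrated on the atoms of X, the integral over A reduces to the sum
  mu(A) = sum_{x in A} f(x) * nu({x}).
Computing each term:
  x1: f(x1) * nu(x1) = 1 * 1/2 = 1/2.
  x2: f(x2) * nu(x2) = 8/3 * 1/2 = 4/3.
  x4: f(x4) * nu(x4) = 7 * 1 = 7.
Summing: mu(A) = 1/2 + 4/3 + 7 = 53/6.

53/6


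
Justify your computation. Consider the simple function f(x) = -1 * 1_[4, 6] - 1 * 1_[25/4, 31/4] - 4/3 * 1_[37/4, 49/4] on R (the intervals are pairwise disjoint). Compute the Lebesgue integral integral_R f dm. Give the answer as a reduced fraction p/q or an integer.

For a simple function f = sum_i c_i * 1_{A_i} with disjoint A_i,
  integral f dm = sum_i c_i * m(A_i).
Lengths of the A_i:
  m(A_1) = 6 - 4 = 2.
  m(A_2) = 31/4 - 25/4 = 3/2.
  m(A_3) = 49/4 - 37/4 = 3.
Contributions c_i * m(A_i):
  (-1) * (2) = -2.
  (-1) * (3/2) = -3/2.
  (-4/3) * (3) = -4.
Total: -2 - 3/2 - 4 = -15/2.

-15/2


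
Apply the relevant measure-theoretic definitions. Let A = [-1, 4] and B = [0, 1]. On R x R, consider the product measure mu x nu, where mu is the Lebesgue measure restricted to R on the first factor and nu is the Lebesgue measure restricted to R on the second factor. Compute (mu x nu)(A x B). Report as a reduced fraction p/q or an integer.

For a measurable rectangle A x B, the product measure satisfies
  (mu x nu)(A x B) = mu(A) * nu(B).
  mu(A) = 5.
  nu(B) = 1.
  (mu x nu)(A x B) = 5 * 1 = 5.

5


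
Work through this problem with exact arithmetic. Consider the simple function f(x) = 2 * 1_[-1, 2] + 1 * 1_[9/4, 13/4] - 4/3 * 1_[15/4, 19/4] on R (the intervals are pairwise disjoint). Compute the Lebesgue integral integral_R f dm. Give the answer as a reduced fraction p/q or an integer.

For a simple function f = sum_i c_i * 1_{A_i} with disjoint A_i,
  integral f dm = sum_i c_i * m(A_i).
Lengths of the A_i:
  m(A_1) = 2 - (-1) = 3.
  m(A_2) = 13/4 - 9/4 = 1.
  m(A_3) = 19/4 - 15/4 = 1.
Contributions c_i * m(A_i):
  (2) * (3) = 6.
  (1) * (1) = 1.
  (-4/3) * (1) = -4/3.
Total: 6 + 1 - 4/3 = 17/3.

17/3


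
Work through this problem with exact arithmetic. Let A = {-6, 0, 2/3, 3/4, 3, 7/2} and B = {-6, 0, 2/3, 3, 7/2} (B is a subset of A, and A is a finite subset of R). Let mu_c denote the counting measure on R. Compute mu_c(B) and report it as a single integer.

Counting measure assigns mu_c(E) = |E| (number of elements) when E is finite.
B has 5 element(s), so mu_c(B) = 5.

5


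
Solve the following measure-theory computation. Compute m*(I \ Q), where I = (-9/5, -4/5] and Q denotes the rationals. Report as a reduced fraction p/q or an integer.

The interval I = (-9/5, -4/5] has m(I) = -4/5 - (-9/5) = 1 (endpoints are measure-zero, so open/closed/half-open agree). Write I = (I cap Q) u (I \ Q). The rationals in I are countable, so m*(I cap Q) = 0 (cover each rational by intervals whose total length is arbitrarily small). By countable subadditivity m*(I) <= m*(I cap Q) + m*(I \ Q), hence m*(I \ Q) >= m(I) = 1. The reverse inequality m*(I \ Q) <= m*(I) = 1 is trivial since (I \ Q) is a subset of I. Therefore m*(I \ Q) = 1.

1


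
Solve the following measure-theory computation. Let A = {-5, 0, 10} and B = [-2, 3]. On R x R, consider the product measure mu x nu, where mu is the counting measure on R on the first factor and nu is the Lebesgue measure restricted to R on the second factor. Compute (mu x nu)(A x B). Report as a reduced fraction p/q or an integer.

For a measurable rectangle A x B, the product measure satisfies
  (mu x nu)(A x B) = mu(A) * nu(B).
  mu(A) = 3.
  nu(B) = 5.
  (mu x nu)(A x B) = 3 * 5 = 15.

15


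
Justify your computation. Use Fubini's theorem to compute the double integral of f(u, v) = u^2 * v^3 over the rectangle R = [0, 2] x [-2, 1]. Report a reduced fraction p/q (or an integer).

f(u, v) is a tensor product of a function of u and a function of v, and both factors are bounded continuous (hence Lebesgue integrable) on the rectangle, so Fubini's theorem applies:
  integral_R f d(m x m) = (integral_a1^b1 u^2 du) * (integral_a2^b2 v^3 dv).
Inner integral in u: integral_{0}^{2} u^2 du = (2^3 - 0^3)/3
  = 8/3.
Inner integral in v: integral_{-2}^{1} v^3 dv = (1^4 - (-2)^4)/4
  = -15/4.
Product: (8/3) * (-15/4) = -10.

-10


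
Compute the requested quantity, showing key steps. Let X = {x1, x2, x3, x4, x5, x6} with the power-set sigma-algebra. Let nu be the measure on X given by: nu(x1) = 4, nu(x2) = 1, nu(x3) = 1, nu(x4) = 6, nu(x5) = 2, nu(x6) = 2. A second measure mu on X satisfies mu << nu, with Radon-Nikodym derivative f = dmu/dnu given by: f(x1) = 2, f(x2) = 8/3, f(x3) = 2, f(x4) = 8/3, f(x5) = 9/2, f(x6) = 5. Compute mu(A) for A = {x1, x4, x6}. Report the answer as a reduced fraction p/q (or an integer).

By the defining property of the Radon-Nikodym derivative, for every measurable set A,
  mu(A) = integral_A f dnu.
Since nu is a discrete measure concentrated on the atoms of X, the integral over A reduces to the sum
  mu(A) = sum_{x in A} f(x) * nu({x}).
Computing each term:
  x1: f(x1) * nu(x1) = 2 * 4 = 8.
  x4: f(x4) * nu(x4) = 8/3 * 6 = 16.
  x6: f(x6) * nu(x6) = 5 * 2 = 10.
Summing: mu(A) = 8 + 16 + 10 = 34.

34


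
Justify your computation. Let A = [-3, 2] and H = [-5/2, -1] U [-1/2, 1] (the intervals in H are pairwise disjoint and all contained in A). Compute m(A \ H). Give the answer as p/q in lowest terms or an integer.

The ambient interval has length m(A) = 2 - (-3) = 5.
Since the holes are disjoint and sit inside A, by finite additivity
  m(H) = sum_i (b_i - a_i), and m(A \ H) = m(A) - m(H).
Computing the hole measures:
  m(H_1) = -1 - (-5/2) = 3/2.
  m(H_2) = 1 - (-1/2) = 3/2.
Summed: m(H) = 3/2 + 3/2 = 3.
So m(A \ H) = 5 - 3 = 2.

2


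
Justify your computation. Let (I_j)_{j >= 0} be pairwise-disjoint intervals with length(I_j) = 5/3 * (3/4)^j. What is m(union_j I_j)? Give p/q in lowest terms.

By countable additivity of the Lebesgue measure on pairwise disjoint measurable sets,
  m(union_{j >= 0} I_j) = sum_{j >= 0} m(I_j) = sum_{j >= 0} a * r^j,
  with a = 5/3 and r = 3/4.
Since 0 < r = 3/4 < 1, the geometric series converges:
  sum_{j >= 0} a * r^j = a / (1 - r).
  = 5/3 / (1 - 3/4)
  = 5/3 / (1/4)
  = 20/3.

20/3


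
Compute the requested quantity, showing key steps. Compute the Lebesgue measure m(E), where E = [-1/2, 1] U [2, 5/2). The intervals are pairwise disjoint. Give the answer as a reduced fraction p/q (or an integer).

For pairwise disjoint intervals, m(union_i I_i) = sum_i m(I_i),
and m is invariant under swapping open/closed endpoints (single points have measure 0).
So m(E) = sum_i (b_i - a_i).
  I_1 has length 1 - (-1/2) = 3/2.
  I_2 has length 5/2 - 2 = 1/2.
Summing:
  m(E) = 3/2 + 1/2 = 2.

2


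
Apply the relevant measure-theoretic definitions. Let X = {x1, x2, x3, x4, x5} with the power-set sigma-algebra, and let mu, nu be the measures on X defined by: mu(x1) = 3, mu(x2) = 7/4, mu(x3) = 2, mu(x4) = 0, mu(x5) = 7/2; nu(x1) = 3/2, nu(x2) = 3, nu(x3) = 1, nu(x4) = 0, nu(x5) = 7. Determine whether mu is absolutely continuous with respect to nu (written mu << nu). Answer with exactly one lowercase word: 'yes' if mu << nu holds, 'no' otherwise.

mu << nu means: every nu-null measurable set is also mu-null; equivalently, for every atom x, if nu({x}) = 0 then mu({x}) = 0.
Checking each atom:
  x1: nu = 3/2 > 0 -> no constraint.
  x2: nu = 3 > 0 -> no constraint.
  x3: nu = 1 > 0 -> no constraint.
  x4: nu = 0, mu = 0 -> consistent with mu << nu.
  x5: nu = 7 > 0 -> no constraint.
No atom violates the condition. Therefore mu << nu.

yes


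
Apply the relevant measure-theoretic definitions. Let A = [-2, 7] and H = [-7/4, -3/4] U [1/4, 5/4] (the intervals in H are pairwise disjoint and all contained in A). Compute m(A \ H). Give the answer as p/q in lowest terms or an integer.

The ambient interval has length m(A) = 7 - (-2) = 9.
Since the holes are disjoint and sit inside A, by finite additivity
  m(H) = sum_i (b_i - a_i), and m(A \ H) = m(A) - m(H).
Computing the hole measures:
  m(H_1) = -3/4 - (-7/4) = 1.
  m(H_2) = 5/4 - 1/4 = 1.
Summed: m(H) = 1 + 1 = 2.
So m(A \ H) = 9 - 2 = 7.

7


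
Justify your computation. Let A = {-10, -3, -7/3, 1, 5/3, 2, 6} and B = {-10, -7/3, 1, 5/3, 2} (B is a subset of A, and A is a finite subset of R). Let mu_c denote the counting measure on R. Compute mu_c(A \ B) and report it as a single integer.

Counting measure assigns mu_c(E) = |E| (number of elements) when E is finite. For B subset A, A \ B is the set of elements of A not in B, so |A \ B| = |A| - |B|.
|A| = 7, |B| = 5, so mu_c(A \ B) = 7 - 5 = 2.

2


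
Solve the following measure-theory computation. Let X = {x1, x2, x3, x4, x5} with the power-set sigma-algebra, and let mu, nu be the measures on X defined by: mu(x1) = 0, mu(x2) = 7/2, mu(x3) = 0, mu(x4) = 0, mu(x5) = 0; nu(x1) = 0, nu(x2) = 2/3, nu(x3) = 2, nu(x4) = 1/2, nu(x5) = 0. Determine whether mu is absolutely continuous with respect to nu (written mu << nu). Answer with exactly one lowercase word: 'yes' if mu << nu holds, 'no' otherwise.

mu << nu means: every nu-null measurable set is also mu-null; equivalently, for every atom x, if nu({x}) = 0 then mu({x}) = 0.
Checking each atom:
  x1: nu = 0, mu = 0 -> consistent with mu << nu.
  x2: nu = 2/3 > 0 -> no constraint.
  x3: nu = 2 > 0 -> no constraint.
  x4: nu = 1/2 > 0 -> no constraint.
  x5: nu = 0, mu = 0 -> consistent with mu << nu.
No atom violates the condition. Therefore mu << nu.

yes


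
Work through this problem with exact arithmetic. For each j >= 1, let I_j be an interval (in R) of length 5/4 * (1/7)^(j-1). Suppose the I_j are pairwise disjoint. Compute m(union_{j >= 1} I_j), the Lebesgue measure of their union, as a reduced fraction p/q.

By countable additivity of the Lebesgue measure on pairwise disjoint measurable sets,
  m(union_{j >= 1} I_j) = sum_{j >= 1} m(I_j) = sum_{j >= 1} a * r^(j-1),
  with a = 5/4 and r = 1/7.
Since 0 < r = 1/7 < 1, the geometric series converges:
  sum_{j >= 1} a * r^(j-1) = a / (1 - r).
  = 5/4 / (1 - 1/7)
  = 5/4 / (6/7)
  = 35/24.

35/24


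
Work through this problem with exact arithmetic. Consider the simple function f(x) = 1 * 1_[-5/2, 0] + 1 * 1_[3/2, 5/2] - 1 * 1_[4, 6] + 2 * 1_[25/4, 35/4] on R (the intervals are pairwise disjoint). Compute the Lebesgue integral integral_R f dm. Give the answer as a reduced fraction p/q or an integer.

For a simple function f = sum_i c_i * 1_{A_i} with disjoint A_i,
  integral f dm = sum_i c_i * m(A_i).
Lengths of the A_i:
  m(A_1) = 0 - (-5/2) = 5/2.
  m(A_2) = 5/2 - 3/2 = 1.
  m(A_3) = 6 - 4 = 2.
  m(A_4) = 35/4 - 25/4 = 5/2.
Contributions c_i * m(A_i):
  (1) * (5/2) = 5/2.
  (1) * (1) = 1.
  (-1) * (2) = -2.
  (2) * (5/2) = 5.
Total: 5/2 + 1 - 2 + 5 = 13/2.

13/2


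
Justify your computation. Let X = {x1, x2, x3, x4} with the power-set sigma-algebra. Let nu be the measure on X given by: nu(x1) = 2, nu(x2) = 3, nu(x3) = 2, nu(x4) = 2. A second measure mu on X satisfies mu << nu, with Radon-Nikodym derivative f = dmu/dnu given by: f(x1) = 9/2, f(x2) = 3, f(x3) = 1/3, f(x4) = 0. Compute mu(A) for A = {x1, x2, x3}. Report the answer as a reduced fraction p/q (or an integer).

By the defining property of the Radon-Nikodym derivative, for every measurable set A,
  mu(A) = integral_A f dnu.
Since nu is a discrete measure concentrated on the atoms of X, the integral over A reduces to the sum
  mu(A) = sum_{x in A} f(x) * nu({x}).
Computing each term:
  x1: f(x1) * nu(x1) = 9/2 * 2 = 9.
  x2: f(x2) * nu(x2) = 3 * 3 = 9.
  x3: f(x3) * nu(x3) = 1/3 * 2 = 2/3.
Summing: mu(A) = 9 + 9 + 2/3 = 56/3.

56/3


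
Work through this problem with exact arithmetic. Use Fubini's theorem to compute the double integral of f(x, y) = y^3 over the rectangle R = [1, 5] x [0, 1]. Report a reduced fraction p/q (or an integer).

f(x, y) is a tensor product of a function of x and a function of y, and both factors are bounded continuous (hence Lebesgue integrable) on the rectangle, so Fubini's theorem applies:
  integral_R f d(m x m) = (integral_a1^b1 1 dx) * (integral_a2^b2 y^3 dy).
Inner integral in x: integral_{1}^{5} 1 dx = (5^1 - 1^1)/1
  = 4.
Inner integral in y: integral_{0}^{1} y^3 dy = (1^4 - 0^4)/4
  = 1/4.
Product: (4) * (1/4) = 1.

1


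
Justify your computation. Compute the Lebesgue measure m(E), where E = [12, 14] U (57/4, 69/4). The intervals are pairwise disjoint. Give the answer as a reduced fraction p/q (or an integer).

For pairwise disjoint intervals, m(union_i I_i) = sum_i m(I_i),
and m is invariant under swapping open/closed endpoints (single points have measure 0).
So m(E) = sum_i (b_i - a_i).
  I_1 has length 14 - 12 = 2.
  I_2 has length 69/4 - 57/4 = 3.
Summing:
  m(E) = 2 + 3 = 5.

5


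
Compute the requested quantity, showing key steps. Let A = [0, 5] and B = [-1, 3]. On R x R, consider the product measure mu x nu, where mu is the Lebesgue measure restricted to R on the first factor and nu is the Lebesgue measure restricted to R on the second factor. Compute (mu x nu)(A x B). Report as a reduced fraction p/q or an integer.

For a measurable rectangle A x B, the product measure satisfies
  (mu x nu)(A x B) = mu(A) * nu(B).
  mu(A) = 5.
  nu(B) = 4.
  (mu x nu)(A x B) = 5 * 4 = 20.

20


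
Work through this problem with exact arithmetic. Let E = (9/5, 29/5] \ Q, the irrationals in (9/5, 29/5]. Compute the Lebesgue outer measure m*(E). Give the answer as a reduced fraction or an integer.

The interval I = (9/5, 29/5] has m(I) = 29/5 - 9/5 = 4 (endpoints are measure-zero, so open/closed/half-open agree). Write I = (I cap Q) u (I \ Q). The rationals in I are countable, so m*(I cap Q) = 0 (cover each rational by intervals whose total length is arbitrarily small). By countable subadditivity m*(I) <= m*(I cap Q) + m*(I \ Q), hence m*(I \ Q) >= m(I) = 4. The reverse inequality m*(I \ Q) <= m*(I) = 4 is trivial since (I \ Q) is a subset of I. Therefore m*(I \ Q) = 4.

4


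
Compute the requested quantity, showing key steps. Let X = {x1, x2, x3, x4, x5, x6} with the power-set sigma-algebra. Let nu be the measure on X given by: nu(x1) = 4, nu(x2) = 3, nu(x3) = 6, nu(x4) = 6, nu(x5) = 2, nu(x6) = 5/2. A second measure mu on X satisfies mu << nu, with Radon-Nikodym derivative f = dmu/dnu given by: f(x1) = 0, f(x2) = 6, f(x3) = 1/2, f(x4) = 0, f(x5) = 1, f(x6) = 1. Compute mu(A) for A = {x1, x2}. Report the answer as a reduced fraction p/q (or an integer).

By the defining property of the Radon-Nikodym derivative, for every measurable set A,
  mu(A) = integral_A f dnu.
Since nu is a discrete measure concentrated on the atoms of X, the integral over A reduces to the sum
  mu(A) = sum_{x in A} f(x) * nu({x}).
Computing each term:
  x1: f(x1) * nu(x1) = 0 * 4 = 0.
  x2: f(x2) * nu(x2) = 6 * 3 = 18.
Summing: mu(A) = 0 + 18 = 18.

18


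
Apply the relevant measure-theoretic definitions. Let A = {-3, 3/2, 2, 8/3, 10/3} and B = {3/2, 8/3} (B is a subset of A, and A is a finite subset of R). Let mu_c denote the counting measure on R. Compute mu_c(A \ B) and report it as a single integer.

Counting measure assigns mu_c(E) = |E| (number of elements) when E is finite. For B subset A, A \ B is the set of elements of A not in B, so |A \ B| = |A| - |B|.
|A| = 5, |B| = 2, so mu_c(A \ B) = 5 - 2 = 3.

3


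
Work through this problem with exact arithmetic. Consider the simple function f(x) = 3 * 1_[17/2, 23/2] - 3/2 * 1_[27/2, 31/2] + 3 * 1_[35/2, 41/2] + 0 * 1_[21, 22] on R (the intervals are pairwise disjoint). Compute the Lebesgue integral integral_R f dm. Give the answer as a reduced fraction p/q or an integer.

For a simple function f = sum_i c_i * 1_{A_i} with disjoint A_i,
  integral f dm = sum_i c_i * m(A_i).
Lengths of the A_i:
  m(A_1) = 23/2 - 17/2 = 3.
  m(A_2) = 31/2 - 27/2 = 2.
  m(A_3) = 41/2 - 35/2 = 3.
  m(A_4) = 22 - 21 = 1.
Contributions c_i * m(A_i):
  (3) * (3) = 9.
  (-3/2) * (2) = -3.
  (3) * (3) = 9.
  (0) * (1) = 0.
Total: 9 - 3 + 9 + 0 = 15.

15


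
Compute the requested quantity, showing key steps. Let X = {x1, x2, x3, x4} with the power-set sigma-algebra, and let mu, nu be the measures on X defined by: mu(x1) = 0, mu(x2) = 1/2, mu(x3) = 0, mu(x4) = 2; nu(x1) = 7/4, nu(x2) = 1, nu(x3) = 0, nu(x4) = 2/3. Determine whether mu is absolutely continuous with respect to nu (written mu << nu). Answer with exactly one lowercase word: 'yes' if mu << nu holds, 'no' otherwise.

mu << nu means: every nu-null measurable set is also mu-null; equivalently, for every atom x, if nu({x}) = 0 then mu({x}) = 0.
Checking each atom:
  x1: nu = 7/4 > 0 -> no constraint.
  x2: nu = 1 > 0 -> no constraint.
  x3: nu = 0, mu = 0 -> consistent with mu << nu.
  x4: nu = 2/3 > 0 -> no constraint.
No atom violates the condition. Therefore mu << nu.

yes


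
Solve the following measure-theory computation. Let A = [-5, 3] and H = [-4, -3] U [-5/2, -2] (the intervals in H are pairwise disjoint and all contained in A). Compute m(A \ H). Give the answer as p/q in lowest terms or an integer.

The ambient interval has length m(A) = 3 - (-5) = 8.
Since the holes are disjoint and sit inside A, by finite additivity
  m(H) = sum_i (b_i - a_i), and m(A \ H) = m(A) - m(H).
Computing the hole measures:
  m(H_1) = -3 - (-4) = 1.
  m(H_2) = -2 - (-5/2) = 1/2.
Summed: m(H) = 1 + 1/2 = 3/2.
So m(A \ H) = 8 - 3/2 = 13/2.

13/2


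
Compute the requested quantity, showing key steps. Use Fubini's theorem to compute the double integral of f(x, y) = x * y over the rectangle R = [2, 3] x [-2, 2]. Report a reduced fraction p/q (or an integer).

f(x, y) is a tensor product of a function of x and a function of y, and both factors are bounded continuous (hence Lebesgue integrable) on the rectangle, so Fubini's theorem applies:
  integral_R f d(m x m) = (integral_a1^b1 x dx) * (integral_a2^b2 y dy).
Inner integral in x: integral_{2}^{3} x dx = (3^2 - 2^2)/2
  = 5/2.
Inner integral in y: integral_{-2}^{2} y dy = (2^2 - (-2)^2)/2
  = 0.
Product: (5/2) * (0) = 0.

0


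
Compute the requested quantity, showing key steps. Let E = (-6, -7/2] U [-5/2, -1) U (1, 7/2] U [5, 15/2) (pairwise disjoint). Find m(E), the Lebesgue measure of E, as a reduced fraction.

For pairwise disjoint intervals, m(union_i I_i) = sum_i m(I_i),
and m is invariant under swapping open/closed endpoints (single points have measure 0).
So m(E) = sum_i (b_i - a_i).
  I_1 has length -7/2 - (-6) = 5/2.
  I_2 has length -1 - (-5/2) = 3/2.
  I_3 has length 7/2 - 1 = 5/2.
  I_4 has length 15/2 - 5 = 5/2.
Summing:
  m(E) = 5/2 + 3/2 + 5/2 + 5/2 = 9.

9


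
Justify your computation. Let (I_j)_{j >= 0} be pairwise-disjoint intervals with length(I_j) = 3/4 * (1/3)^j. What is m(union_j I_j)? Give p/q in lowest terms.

By countable additivity of the Lebesgue measure on pairwise disjoint measurable sets,
  m(union_{j >= 0} I_j) = sum_{j >= 0} m(I_j) = sum_{j >= 0} a * r^j,
  with a = 3/4 and r = 1/3.
Since 0 < r = 1/3 < 1, the geometric series converges:
  sum_{j >= 0} a * r^j = a / (1 - r).
  = 3/4 / (1 - 1/3)
  = 3/4 / (2/3)
  = 9/8.

9/8


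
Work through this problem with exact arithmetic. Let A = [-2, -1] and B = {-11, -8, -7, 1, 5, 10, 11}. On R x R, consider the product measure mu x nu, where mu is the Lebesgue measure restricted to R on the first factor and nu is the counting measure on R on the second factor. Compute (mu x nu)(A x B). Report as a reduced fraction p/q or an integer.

For a measurable rectangle A x B, the product measure satisfies
  (mu x nu)(A x B) = mu(A) * nu(B).
  mu(A) = 1.
  nu(B) = 7.
  (mu x nu)(A x B) = 1 * 7 = 7.

7


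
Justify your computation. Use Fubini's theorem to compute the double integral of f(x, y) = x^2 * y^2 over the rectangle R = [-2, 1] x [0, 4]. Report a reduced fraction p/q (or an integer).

f(x, y) is a tensor product of a function of x and a function of y, and both factors are bounded continuous (hence Lebesgue integrable) on the rectangle, so Fubini's theorem applies:
  integral_R f d(m x m) = (integral_a1^b1 x^2 dx) * (integral_a2^b2 y^2 dy).
Inner integral in x: integral_{-2}^{1} x^2 dx = (1^3 - (-2)^3)/3
  = 3.
Inner integral in y: integral_{0}^{4} y^2 dy = (4^3 - 0^3)/3
  = 64/3.
Product: (3) * (64/3) = 64.

64


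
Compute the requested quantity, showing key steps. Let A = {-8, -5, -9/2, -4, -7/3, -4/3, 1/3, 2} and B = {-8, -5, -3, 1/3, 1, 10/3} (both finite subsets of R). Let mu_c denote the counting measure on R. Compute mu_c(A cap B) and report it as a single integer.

Counting measure on a finite set equals cardinality. mu_c(A cap B) = |A cap B| (elements appearing in both).
Enumerating the elements of A that also lie in B gives 3 element(s).
So mu_c(A cap B) = 3.

3


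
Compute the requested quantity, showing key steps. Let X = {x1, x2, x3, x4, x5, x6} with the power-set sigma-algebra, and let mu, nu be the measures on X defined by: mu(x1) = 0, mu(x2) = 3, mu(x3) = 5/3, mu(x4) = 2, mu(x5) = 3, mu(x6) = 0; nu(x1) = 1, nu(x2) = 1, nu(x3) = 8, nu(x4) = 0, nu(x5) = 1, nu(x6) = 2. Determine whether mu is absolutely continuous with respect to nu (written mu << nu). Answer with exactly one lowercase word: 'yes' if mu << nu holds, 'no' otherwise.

mu << nu means: every nu-null measurable set is also mu-null; equivalently, for every atom x, if nu({x}) = 0 then mu({x}) = 0.
Checking each atom:
  x1: nu = 1 > 0 -> no constraint.
  x2: nu = 1 > 0 -> no constraint.
  x3: nu = 8 > 0 -> no constraint.
  x4: nu = 0, mu = 2 > 0 -> violates mu << nu.
  x5: nu = 1 > 0 -> no constraint.
  x6: nu = 2 > 0 -> no constraint.
The atom(s) x4 violate the condition (nu = 0 but mu > 0). Therefore mu is NOT absolutely continuous w.r.t. nu.

no


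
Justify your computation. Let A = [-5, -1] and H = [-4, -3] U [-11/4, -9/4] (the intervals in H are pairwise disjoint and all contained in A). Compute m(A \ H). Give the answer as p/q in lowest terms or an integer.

The ambient interval has length m(A) = -1 - (-5) = 4.
Since the holes are disjoint and sit inside A, by finite additivity
  m(H) = sum_i (b_i - a_i), and m(A \ H) = m(A) - m(H).
Computing the hole measures:
  m(H_1) = -3 - (-4) = 1.
  m(H_2) = -9/4 - (-11/4) = 1/2.
Summed: m(H) = 1 + 1/2 = 3/2.
So m(A \ H) = 4 - 3/2 = 5/2.

5/2


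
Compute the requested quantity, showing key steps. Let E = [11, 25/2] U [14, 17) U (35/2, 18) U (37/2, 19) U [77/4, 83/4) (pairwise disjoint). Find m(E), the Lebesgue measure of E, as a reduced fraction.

For pairwise disjoint intervals, m(union_i I_i) = sum_i m(I_i),
and m is invariant under swapping open/closed endpoints (single points have measure 0).
So m(E) = sum_i (b_i - a_i).
  I_1 has length 25/2 - 11 = 3/2.
  I_2 has length 17 - 14 = 3.
  I_3 has length 18 - 35/2 = 1/2.
  I_4 has length 19 - 37/2 = 1/2.
  I_5 has length 83/4 - 77/4 = 3/2.
Summing:
  m(E) = 3/2 + 3 + 1/2 + 1/2 + 3/2 = 7.

7


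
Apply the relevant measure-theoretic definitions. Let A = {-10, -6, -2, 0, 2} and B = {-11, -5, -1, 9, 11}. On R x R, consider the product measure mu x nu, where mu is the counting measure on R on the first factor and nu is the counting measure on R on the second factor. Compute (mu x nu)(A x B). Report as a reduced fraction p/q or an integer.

For a measurable rectangle A x B, the product measure satisfies
  (mu x nu)(A x B) = mu(A) * nu(B).
  mu(A) = 5.
  nu(B) = 5.
  (mu x nu)(A x B) = 5 * 5 = 25.

25


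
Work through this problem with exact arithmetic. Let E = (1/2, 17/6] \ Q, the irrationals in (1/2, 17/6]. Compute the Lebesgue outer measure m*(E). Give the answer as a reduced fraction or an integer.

The interval I = (1/2, 17/6] has m(I) = 17/6 - 1/2 = 7/3 (endpoints are measure-zero, so open/closed/half-open agree). Write I = (I cap Q) u (I \ Q). The rationals in I are countable, so m*(I cap Q) = 0 (cover each rational by intervals whose total length is arbitrarily small). By countable subadditivity m*(I) <= m*(I cap Q) + m*(I \ Q), hence m*(I \ Q) >= m(I) = 7/3. The reverse inequality m*(I \ Q) <= m*(I) = 7/3 is trivial since (I \ Q) is a subset of I. Therefore m*(I \ Q) = 7/3.

7/3


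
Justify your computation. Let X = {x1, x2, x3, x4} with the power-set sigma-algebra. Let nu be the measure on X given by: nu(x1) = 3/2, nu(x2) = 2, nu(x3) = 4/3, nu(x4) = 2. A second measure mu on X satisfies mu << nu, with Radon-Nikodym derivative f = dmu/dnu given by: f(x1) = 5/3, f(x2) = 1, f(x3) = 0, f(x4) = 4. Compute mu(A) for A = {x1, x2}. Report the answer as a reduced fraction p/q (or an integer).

By the defining property of the Radon-Nikodym derivative, for every measurable set A,
  mu(A) = integral_A f dnu.
Since nu is a discrete measure concentrated on the atoms of X, the integral over A reduces to the sum
  mu(A) = sum_{x in A} f(x) * nu({x}).
Computing each term:
  x1: f(x1) * nu(x1) = 5/3 * 3/2 = 5/2.
  x2: f(x2) * nu(x2) = 1 * 2 = 2.
Summing: mu(A) = 5/2 + 2 = 9/2.

9/2


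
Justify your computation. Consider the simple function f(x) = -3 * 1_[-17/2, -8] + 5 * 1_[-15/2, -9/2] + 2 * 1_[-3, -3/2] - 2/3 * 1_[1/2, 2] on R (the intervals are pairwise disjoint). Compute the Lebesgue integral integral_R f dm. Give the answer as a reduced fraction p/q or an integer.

For a simple function f = sum_i c_i * 1_{A_i} with disjoint A_i,
  integral f dm = sum_i c_i * m(A_i).
Lengths of the A_i:
  m(A_1) = -8 - (-17/2) = 1/2.
  m(A_2) = -9/2 - (-15/2) = 3.
  m(A_3) = -3/2 - (-3) = 3/2.
  m(A_4) = 2 - 1/2 = 3/2.
Contributions c_i * m(A_i):
  (-3) * (1/2) = -3/2.
  (5) * (3) = 15.
  (2) * (3/2) = 3.
  (-2/3) * (3/2) = -1.
Total: -3/2 + 15 + 3 - 1 = 31/2.

31/2


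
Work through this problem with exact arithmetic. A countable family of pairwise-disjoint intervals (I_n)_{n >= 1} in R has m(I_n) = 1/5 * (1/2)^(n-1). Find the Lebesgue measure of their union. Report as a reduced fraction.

By countable additivity of the Lebesgue measure on pairwise disjoint measurable sets,
  m(union_{n >= 1} I_n) = sum_{n >= 1} m(I_n) = sum_{n >= 1} a * r^(n-1),
  with a = 1/5 and r = 1/2.
Since 0 < r = 1/2 < 1, the geometric series converges:
  sum_{n >= 1} a * r^(n-1) = a / (1 - r).
  = 1/5 / (1 - 1/2)
  = 1/5 / (1/2)
  = 2/5.

2/5


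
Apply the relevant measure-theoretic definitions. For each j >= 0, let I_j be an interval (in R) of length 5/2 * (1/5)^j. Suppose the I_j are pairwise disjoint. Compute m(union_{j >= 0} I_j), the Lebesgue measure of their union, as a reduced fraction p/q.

By countable additivity of the Lebesgue measure on pairwise disjoint measurable sets,
  m(union_{j >= 0} I_j) = sum_{j >= 0} m(I_j) = sum_{j >= 0} a * r^j,
  with a = 5/2 and r = 1/5.
Since 0 < r = 1/5 < 1, the geometric series converges:
  sum_{j >= 0} a * r^j = a / (1 - r).
  = 5/2 / (1 - 1/5)
  = 5/2 / (4/5)
  = 25/8.

25/8


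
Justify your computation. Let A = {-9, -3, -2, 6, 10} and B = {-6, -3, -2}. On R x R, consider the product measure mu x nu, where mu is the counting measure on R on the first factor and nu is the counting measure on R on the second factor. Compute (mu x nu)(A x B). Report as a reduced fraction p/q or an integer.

For a measurable rectangle A x B, the product measure satisfies
  (mu x nu)(A x B) = mu(A) * nu(B).
  mu(A) = 5.
  nu(B) = 3.
  (mu x nu)(A x B) = 5 * 3 = 15.

15


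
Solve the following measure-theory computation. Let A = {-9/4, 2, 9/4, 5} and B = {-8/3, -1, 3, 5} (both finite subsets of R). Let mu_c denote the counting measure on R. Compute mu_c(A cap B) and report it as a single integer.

Counting measure on a finite set equals cardinality. mu_c(A cap B) = |A cap B| (elements appearing in both).
Enumerating the elements of A that also lie in B gives 1 element(s).
So mu_c(A cap B) = 1.

1


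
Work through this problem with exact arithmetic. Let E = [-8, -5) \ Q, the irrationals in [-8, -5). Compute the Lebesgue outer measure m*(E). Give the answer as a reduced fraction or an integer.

The interval I = [-8, -5) has m(I) = -5 - (-8) = 3 (endpoints are measure-zero, so open/closed/half-open agree). Write I = (I cap Q) u (I \ Q). The rationals in I are countable, so m*(I cap Q) = 0 (cover each rational by intervals whose total length is arbitrarily small). By countable subadditivity m*(I) <= m*(I cap Q) + m*(I \ Q), hence m*(I \ Q) >= m(I) = 3. The reverse inequality m*(I \ Q) <= m*(I) = 3 is trivial since (I \ Q) is a subset of I. Therefore m*(I \ Q) = 3.

3


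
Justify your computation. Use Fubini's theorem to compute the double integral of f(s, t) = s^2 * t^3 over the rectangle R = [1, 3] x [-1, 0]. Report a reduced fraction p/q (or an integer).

f(s, t) is a tensor product of a function of s and a function of t, and both factors are bounded continuous (hence Lebesgue integrable) on the rectangle, so Fubini's theorem applies:
  integral_R f d(m x m) = (integral_a1^b1 s^2 ds) * (integral_a2^b2 t^3 dt).
Inner integral in s: integral_{1}^{3} s^2 ds = (3^3 - 1^3)/3
  = 26/3.
Inner integral in t: integral_{-1}^{0} t^3 dt = (0^4 - (-1)^4)/4
  = -1/4.
Product: (26/3) * (-1/4) = -13/6.

-13/6


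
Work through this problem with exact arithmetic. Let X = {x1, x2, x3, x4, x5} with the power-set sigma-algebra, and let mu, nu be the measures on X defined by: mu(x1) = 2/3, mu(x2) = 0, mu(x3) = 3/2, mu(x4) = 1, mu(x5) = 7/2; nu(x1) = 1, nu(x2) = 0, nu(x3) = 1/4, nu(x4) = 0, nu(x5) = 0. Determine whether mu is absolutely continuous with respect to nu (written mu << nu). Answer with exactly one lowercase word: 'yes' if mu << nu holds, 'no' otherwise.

mu << nu means: every nu-null measurable set is also mu-null; equivalently, for every atom x, if nu({x}) = 0 then mu({x}) = 0.
Checking each atom:
  x1: nu = 1 > 0 -> no constraint.
  x2: nu = 0, mu = 0 -> consistent with mu << nu.
  x3: nu = 1/4 > 0 -> no constraint.
  x4: nu = 0, mu = 1 > 0 -> violates mu << nu.
  x5: nu = 0, mu = 7/2 > 0 -> violates mu << nu.
The atom(s) x4, x5 violate the condition (nu = 0 but mu > 0). Therefore mu is NOT absolutely continuous w.r.t. nu.

no


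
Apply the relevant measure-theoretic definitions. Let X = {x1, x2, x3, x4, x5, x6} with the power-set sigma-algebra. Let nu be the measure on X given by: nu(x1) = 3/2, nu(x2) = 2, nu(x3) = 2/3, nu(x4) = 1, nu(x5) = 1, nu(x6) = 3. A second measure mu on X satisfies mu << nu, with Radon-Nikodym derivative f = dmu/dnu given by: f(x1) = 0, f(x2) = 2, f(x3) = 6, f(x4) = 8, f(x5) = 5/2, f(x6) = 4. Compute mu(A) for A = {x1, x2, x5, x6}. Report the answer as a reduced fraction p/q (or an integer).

By the defining property of the Radon-Nikodym derivative, for every measurable set A,
  mu(A) = integral_A f dnu.
Since nu is a discrete measure concentrated on the atoms of X, the integral over A reduces to the sum
  mu(A) = sum_{x in A} f(x) * nu({x}).
Computing each term:
  x1: f(x1) * nu(x1) = 0 * 3/2 = 0.
  x2: f(x2) * nu(x2) = 2 * 2 = 4.
  x5: f(x5) * nu(x5) = 5/2 * 1 = 5/2.
  x6: f(x6) * nu(x6) = 4 * 3 = 12.
Summing: mu(A) = 0 + 4 + 5/2 + 12 = 37/2.

37/2


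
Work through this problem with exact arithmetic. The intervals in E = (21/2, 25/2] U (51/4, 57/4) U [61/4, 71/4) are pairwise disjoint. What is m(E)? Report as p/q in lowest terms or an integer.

For pairwise disjoint intervals, m(union_i I_i) = sum_i m(I_i),
and m is invariant under swapping open/closed endpoints (single points have measure 0).
So m(E) = sum_i (b_i - a_i).
  I_1 has length 25/2 - 21/2 = 2.
  I_2 has length 57/4 - 51/4 = 3/2.
  I_3 has length 71/4 - 61/4 = 5/2.
Summing:
  m(E) = 2 + 3/2 + 5/2 = 6.

6


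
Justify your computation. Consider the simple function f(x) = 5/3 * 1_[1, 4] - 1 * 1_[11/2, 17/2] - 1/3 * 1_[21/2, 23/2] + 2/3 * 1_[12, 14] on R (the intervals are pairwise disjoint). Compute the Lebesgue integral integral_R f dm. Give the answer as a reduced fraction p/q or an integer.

For a simple function f = sum_i c_i * 1_{A_i} with disjoint A_i,
  integral f dm = sum_i c_i * m(A_i).
Lengths of the A_i:
  m(A_1) = 4 - 1 = 3.
  m(A_2) = 17/2 - 11/2 = 3.
  m(A_3) = 23/2 - 21/2 = 1.
  m(A_4) = 14 - 12 = 2.
Contributions c_i * m(A_i):
  (5/3) * (3) = 5.
  (-1) * (3) = -3.
  (-1/3) * (1) = -1/3.
  (2/3) * (2) = 4/3.
Total: 5 - 3 - 1/3 + 4/3 = 3.

3


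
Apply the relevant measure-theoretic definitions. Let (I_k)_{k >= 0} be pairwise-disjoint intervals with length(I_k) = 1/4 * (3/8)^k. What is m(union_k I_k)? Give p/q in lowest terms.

By countable additivity of the Lebesgue measure on pairwise disjoint measurable sets,
  m(union_{k >= 0} I_k) = sum_{k >= 0} m(I_k) = sum_{k >= 0} a * r^k,
  with a = 1/4 and r = 3/8.
Since 0 < r = 3/8 < 1, the geometric series converges:
  sum_{k >= 0} a * r^k = a / (1 - r).
  = 1/4 / (1 - 3/8)
  = 1/4 / (5/8)
  = 2/5.

2/5


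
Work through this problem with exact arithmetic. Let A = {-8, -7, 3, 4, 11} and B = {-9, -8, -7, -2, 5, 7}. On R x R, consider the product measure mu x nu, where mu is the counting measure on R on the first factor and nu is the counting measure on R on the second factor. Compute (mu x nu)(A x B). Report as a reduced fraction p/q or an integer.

For a measurable rectangle A x B, the product measure satisfies
  (mu x nu)(A x B) = mu(A) * nu(B).
  mu(A) = 5.
  nu(B) = 6.
  (mu x nu)(A x B) = 5 * 6 = 30.

30


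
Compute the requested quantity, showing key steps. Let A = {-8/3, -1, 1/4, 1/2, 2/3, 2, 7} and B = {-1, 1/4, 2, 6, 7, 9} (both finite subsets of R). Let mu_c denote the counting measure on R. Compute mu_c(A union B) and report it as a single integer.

Counting measure on a finite set equals cardinality. By inclusion-exclusion, |A union B| = |A| + |B| - |A cap B|.
|A| = 7, |B| = 6, |A cap B| = 4.
So mu_c(A union B) = 7 + 6 - 4 = 9.

9


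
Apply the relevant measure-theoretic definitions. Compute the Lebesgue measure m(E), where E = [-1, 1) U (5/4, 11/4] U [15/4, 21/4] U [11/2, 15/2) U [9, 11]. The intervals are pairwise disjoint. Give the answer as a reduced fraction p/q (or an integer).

For pairwise disjoint intervals, m(union_i I_i) = sum_i m(I_i),
and m is invariant under swapping open/closed endpoints (single points have measure 0).
So m(E) = sum_i (b_i - a_i).
  I_1 has length 1 - (-1) = 2.
  I_2 has length 11/4 - 5/4 = 3/2.
  I_3 has length 21/4 - 15/4 = 3/2.
  I_4 has length 15/2 - 11/2 = 2.
  I_5 has length 11 - 9 = 2.
Summing:
  m(E) = 2 + 3/2 + 3/2 + 2 + 2 = 9.

9


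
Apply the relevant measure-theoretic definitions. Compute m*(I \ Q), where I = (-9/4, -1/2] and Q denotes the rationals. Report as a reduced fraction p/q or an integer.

The interval I = (-9/4, -1/2] has m(I) = -1/2 - (-9/4) = 7/4 (endpoints are measure-zero, so open/closed/half-open agree). Write I = (I cap Q) u (I \ Q). The rationals in I are countable, so m*(I cap Q) = 0 (cover each rational by intervals whose total length is arbitrarily small). By countable subadditivity m*(I) <= m*(I cap Q) + m*(I \ Q), hence m*(I \ Q) >= m(I) = 7/4. The reverse inequality m*(I \ Q) <= m*(I) = 7/4 is trivial since (I \ Q) is a subset of I. Therefore m*(I \ Q) = 7/4.

7/4


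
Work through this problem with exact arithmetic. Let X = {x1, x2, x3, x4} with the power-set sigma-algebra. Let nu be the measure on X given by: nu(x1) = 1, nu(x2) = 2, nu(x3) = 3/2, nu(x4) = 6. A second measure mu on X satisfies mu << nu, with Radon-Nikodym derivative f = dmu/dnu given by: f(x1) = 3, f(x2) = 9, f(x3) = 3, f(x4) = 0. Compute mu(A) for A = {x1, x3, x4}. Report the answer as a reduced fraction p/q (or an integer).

By the defining property of the Radon-Nikodym derivative, for every measurable set A,
  mu(A) = integral_A f dnu.
Since nu is a discrete measure concentrated on the atoms of X, the integral over A reduces to the sum
  mu(A) = sum_{x in A} f(x) * nu({x}).
Computing each term:
  x1: f(x1) * nu(x1) = 3 * 1 = 3.
  x3: f(x3) * nu(x3) = 3 * 3/2 = 9/2.
  x4: f(x4) * nu(x4) = 0 * 6 = 0.
Summing: mu(A) = 3 + 9/2 + 0 = 15/2.

15/2


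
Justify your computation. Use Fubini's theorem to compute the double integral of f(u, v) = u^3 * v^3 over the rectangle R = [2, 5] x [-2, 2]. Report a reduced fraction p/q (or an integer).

f(u, v) is a tensor product of a function of u and a function of v, and both factors are bounded continuous (hence Lebesgue integrable) on the rectangle, so Fubini's theorem applies:
  integral_R f d(m x m) = (integral_a1^b1 u^3 du) * (integral_a2^b2 v^3 dv).
Inner integral in u: integral_{2}^{5} u^3 du = (5^4 - 2^4)/4
  = 609/4.
Inner integral in v: integral_{-2}^{2} v^3 dv = (2^4 - (-2)^4)/4
  = 0.
Product: (609/4) * (0) = 0.

0


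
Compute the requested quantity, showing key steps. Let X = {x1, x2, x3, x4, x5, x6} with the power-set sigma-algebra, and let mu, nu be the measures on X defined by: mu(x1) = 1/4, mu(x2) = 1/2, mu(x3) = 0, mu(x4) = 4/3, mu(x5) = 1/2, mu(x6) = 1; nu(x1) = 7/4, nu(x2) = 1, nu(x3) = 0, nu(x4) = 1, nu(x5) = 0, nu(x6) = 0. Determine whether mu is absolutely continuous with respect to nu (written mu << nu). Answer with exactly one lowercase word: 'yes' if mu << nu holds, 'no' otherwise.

mu << nu means: every nu-null measurable set is also mu-null; equivalently, for every atom x, if nu({x}) = 0 then mu({x}) = 0.
Checking each atom:
  x1: nu = 7/4 > 0 -> no constraint.
  x2: nu = 1 > 0 -> no constraint.
  x3: nu = 0, mu = 0 -> consistent with mu << nu.
  x4: nu = 1 > 0 -> no constraint.
  x5: nu = 0, mu = 1/2 > 0 -> violates mu << nu.
  x6: nu = 0, mu = 1 > 0 -> violates mu << nu.
The atom(s) x5, x6 violate the condition (nu = 0 but mu > 0). Therefore mu is NOT absolutely continuous w.r.t. nu.

no
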